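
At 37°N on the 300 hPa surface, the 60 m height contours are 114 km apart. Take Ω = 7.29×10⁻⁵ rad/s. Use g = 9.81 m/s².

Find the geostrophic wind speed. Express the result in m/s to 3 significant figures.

Coriolis parameter at 37°N:
f = 2Ω sin φ = 2 × 7.29×10⁻⁵ × sin 37° = 8.77×10⁻⁵ s⁻¹
Height gradient: |∂Z/∂n| = 60 m / 114000 m = 5.26×10⁻⁴
On a pressure surface, geostrophic balance gives V_g = (g/f)|∂Z/∂n|:
V_g = 9.81 × 5.26×10⁻⁴ / 8.77×10⁻⁵ = 58.8 m/s

58.8 m/s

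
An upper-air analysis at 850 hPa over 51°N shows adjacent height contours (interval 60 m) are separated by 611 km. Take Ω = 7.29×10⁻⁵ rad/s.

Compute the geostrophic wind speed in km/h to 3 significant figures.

Coriolis parameter at 51°N:
f = 2Ω sin φ = 2 × 7.29×10⁻⁵ × sin 51° = 1.13×10⁻⁴ s⁻¹
Height gradient: |∂Z/∂n| = 60 m / 611000 m = 9.82×10⁻⁵
On a pressure surface, geostrophic balance gives V_g = (g/f)|∂Z/∂n|:
V_g = 9.81 × 9.82×10⁻⁵ / 1.13×10⁻⁴ = 8.50 m/s
Converting: 8.50 m/s × 3.6 = 30.6 km/h

30.6 km/h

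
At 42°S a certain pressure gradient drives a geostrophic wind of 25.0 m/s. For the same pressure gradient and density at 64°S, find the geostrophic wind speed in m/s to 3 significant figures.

18.6 m/s

With the same pressure gradient and density, V_g ∝ 1/f ∝ 1/sin φ.
V₂ = V₁ · sin φ₁ / sin φ₂ = 25.0 × sin 42° / sin 64°
V₂ = 25.0 × 0.6691/0.8988 = 18.6 m/s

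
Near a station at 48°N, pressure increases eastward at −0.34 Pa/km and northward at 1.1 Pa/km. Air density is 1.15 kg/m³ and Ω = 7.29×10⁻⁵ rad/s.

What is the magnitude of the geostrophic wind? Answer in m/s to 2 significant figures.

Coriolis parameter at 48°N:
f = 2Ω sin φ = 2 × 7.29×10⁻⁵ × sin 48° = 1.08×10⁻⁴ s⁻¹
Component geostrophic relations (x east, y north):
u_g = −(1/(fρ)) ∂P/∂y,  v_g = (1/(fρ)) ∂P/∂x
u_g = −(1.1×10⁻³)/(1.08×10⁻⁴ × 1.15) = −8.83 m/s;  v_g = (−0.34×10⁻³)/(1.08×10⁻⁴ × 1.15) = −2.73 m/s
|V_g| = √(u_g² + v_g²) = 9.24 m/s

9.2 m/s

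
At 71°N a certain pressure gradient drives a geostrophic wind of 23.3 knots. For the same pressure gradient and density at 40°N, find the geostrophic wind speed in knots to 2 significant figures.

With the same pressure gradient and density, V_g ∝ 1/f ∝ 1/sin φ.
V₂ = V₁ · sin φ₁ / sin φ₂ = 23.3 × sin 71° / sin 40°
V₂ = 23.3 × 0.9455/0.6428 = 34 knots

34 knots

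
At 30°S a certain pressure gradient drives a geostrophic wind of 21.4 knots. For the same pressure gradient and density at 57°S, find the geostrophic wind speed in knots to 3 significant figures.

With the same pressure gradient and density, V_g ∝ 1/f ∝ 1/sin φ.
V₂ = V₁ · sin φ₁ / sin φ₂ = 21.4 × sin 30° / sin 57°
V₂ = 21.4 × 0.5000/0.8387 = 12.8 knots

12.8 knots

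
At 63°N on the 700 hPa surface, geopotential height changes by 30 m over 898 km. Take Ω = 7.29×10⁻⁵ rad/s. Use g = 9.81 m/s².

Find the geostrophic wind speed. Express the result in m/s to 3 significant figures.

2.52 m/s

Coriolis parameter at 63°N:
f = 2Ω sin φ = 2 × 7.29×10⁻⁵ × sin 63° = 1.30×10⁻⁴ s⁻¹
Height gradient: |∂Z/∂n| = 30 m / 898000 m = 3.34×10⁻⁵
On a pressure surface, geostrophic balance gives V_g = (g/f)|∂Z/∂n|:
V_g = 9.81 × 3.34×10⁻⁵ / 1.30×10⁻⁴ = 2.52 m/s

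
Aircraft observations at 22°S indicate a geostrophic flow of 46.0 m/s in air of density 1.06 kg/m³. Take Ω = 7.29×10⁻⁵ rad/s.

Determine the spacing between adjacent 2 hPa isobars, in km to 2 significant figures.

75 km

Coriolis parameter at 22°S:
f = 2Ω sin φ = 2 × 7.29×10⁻⁵ × sin 22° = 5.46×10⁻⁵ s⁻¹
Geostrophic balance rearranged: |∂P/∂n| = f ρ V_g
|∂P/∂n| = 5.46×10⁻⁵ × 1.06 × 46.0 = 2.66×10⁻³ Pa/m
Isobar spacing: Δn = ΔP/|∂P/∂n| = 200 Pa / 2.66×10⁻³ Pa/m = 75099 m ≈ 75 km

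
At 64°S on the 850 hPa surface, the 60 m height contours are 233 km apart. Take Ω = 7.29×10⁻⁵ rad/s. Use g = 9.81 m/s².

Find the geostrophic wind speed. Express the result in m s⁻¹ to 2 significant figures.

19 m s⁻¹

Coriolis parameter at 64°S:
f = 2Ω sin φ = 2 × 7.29×10⁻⁵ × sin 64° = 1.31×10⁻⁴ s⁻¹
Height gradient: |∂Z/∂n| = 60 m / 233000 m = 2.58×10⁻⁴
On a pressure surface, geostrophic balance gives V_g = (g/f)|∂Z/∂n|:
V_g = 9.81 × 2.58×10⁻⁴ / 1.31×10⁻⁴ = 19.3 m/s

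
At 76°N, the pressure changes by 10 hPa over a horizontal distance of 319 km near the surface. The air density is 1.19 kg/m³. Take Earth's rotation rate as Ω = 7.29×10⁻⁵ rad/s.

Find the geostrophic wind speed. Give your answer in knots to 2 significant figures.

Coriolis parameter at 76°N:
f = 2Ω sin φ = 2 × 7.29×10⁻⁵ × sin 76° = 1.41×10⁻⁴ s⁻¹
Pressure gradient: |∂P/∂n| = 1000 Pa / 319000 m = 3.13×10⁻³ Pa/m
Geostrophic balance (pressure-gradient force = Coriolis force):
V_g = (1/(fρ)) |∂P/∂n| = 3.13×10⁻³ / (1.41×10⁻⁴ × 1.19) = 18.6 m/s
Converting: 18.6 m/s × 1.944 = 36 knots

36 knots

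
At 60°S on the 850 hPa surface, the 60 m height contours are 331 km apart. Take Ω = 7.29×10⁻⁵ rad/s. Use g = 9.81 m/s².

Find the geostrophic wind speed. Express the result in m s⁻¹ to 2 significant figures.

Coriolis parameter at 60°S:
f = 2Ω sin φ = 2 × 7.29×10⁻⁵ × sin 60° = 1.26×10⁻⁴ s⁻¹
Height gradient: |∂Z/∂n| = 60 m / 331000 m = 1.81×10⁻⁴
On a pressure surface, geostrophic balance gives V_g = (g/f)|∂Z/∂n|:
V_g = 9.81 × 1.81×10⁻⁴ / 1.26×10⁻⁴ = 14.1 m/s

14 m s⁻¹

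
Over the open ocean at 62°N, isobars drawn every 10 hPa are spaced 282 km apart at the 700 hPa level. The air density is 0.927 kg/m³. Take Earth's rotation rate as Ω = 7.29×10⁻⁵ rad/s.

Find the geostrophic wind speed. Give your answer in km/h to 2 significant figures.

110 km/h

Coriolis parameter at 62°N:
f = 2Ω sin φ = 2 × 7.29×10⁻⁵ × sin 62° = 1.29×10⁻⁴ s⁻¹
Pressure gradient: |∂P/∂n| = 1000 Pa / 282000 m = 3.55×10⁻³ Pa/m
Geostrophic balance (pressure-gradient force = Coriolis force):
V_g = (1/(fρ)) |∂P/∂n| = 3.55×10⁻³ / (1.29×10⁻⁴ × 0.927) = 29.7 m/s
Converting: 29.7 m/s × 3.6 = 110 km/h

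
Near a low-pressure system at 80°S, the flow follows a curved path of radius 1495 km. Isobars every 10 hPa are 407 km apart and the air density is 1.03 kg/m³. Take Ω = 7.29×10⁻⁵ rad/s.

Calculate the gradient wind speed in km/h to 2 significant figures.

Coriolis parameter at 80°S:
f = 2Ω sin φ = 2 × 7.29×10⁻⁵ × sin 80° = 1.44×10⁻⁴ s⁻¹
Pressure gradient: |∂P/∂n| = 1000 Pa / 407000 m = 2.46×10⁻³ Pa/m
Geostrophic speed: V_g = |∂P/∂n|/(fρ) = 2.46×10⁻³/(1.44×10⁻⁴ × 1.03) = 16.6 m/s
Around a low, centrifugal force acts outward with Coriolis, so pressure-gradient force balances both:
(1/ρ)|∂P/∂n| = fV + V²/R  →  V² + fR·V − fR·V_g = 0
With fR = 1.44×10⁻⁴ × 1495×10³ m = 215 m/s:
V = [−fR + √((fR)² + 4 fR V_g)]/2 = [−215 + √(215² + 4×215×16.6)]/2 = 15.5 m/s
Subgeostrophic (V < V_g = 16.6 m/s), as expected around a low.
Converting: 15.5 m/s × 3.6 = 56 km/h

56 km/h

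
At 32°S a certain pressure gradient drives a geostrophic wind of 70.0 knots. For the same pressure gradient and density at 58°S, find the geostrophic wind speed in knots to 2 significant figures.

With the same pressure gradient and density, V_g ∝ 1/f ∝ 1/sin φ.
V₂ = V₁ · sin φ₁ / sin φ₂ = 70.0 × sin 32° / sin 58°
V₂ = 70.0 × 0.5299/0.8480 = 44 knots

44 knots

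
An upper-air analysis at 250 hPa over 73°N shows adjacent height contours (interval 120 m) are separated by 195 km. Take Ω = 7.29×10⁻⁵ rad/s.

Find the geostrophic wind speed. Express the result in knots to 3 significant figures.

84.2 knots

Coriolis parameter at 73°N:
f = 2Ω sin φ = 2 × 7.29×10⁻⁵ × sin 73° = 1.39×10⁻⁴ s⁻¹
Height gradient: |∂Z/∂n| = 120 m / 195000 m = 6.15×10⁻⁴
On a pressure surface, geostrophic balance gives V_g = (g/f)|∂Z/∂n|:
V_g = 9.81 × 6.15×10⁻⁴ / 1.39×10⁻⁴ = 43.3 m/s
Converting: 43.3 m/s × 1.944 = 84.2 knots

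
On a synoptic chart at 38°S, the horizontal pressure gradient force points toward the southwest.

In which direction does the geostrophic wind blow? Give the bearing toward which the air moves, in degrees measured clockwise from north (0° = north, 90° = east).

135°

The pressure-gradient force points toward the southwest (bearing 225°).
Geostrophic balance: in the Southern Hemisphere the Coriolis force deflects motion to the left, so the geostrophic wind blows 90° to the left of the pressure-gradient force (low pressure on the right).
Rotating 225° by 90° counterclockwise gives 135° — the wind blows toward the southeast.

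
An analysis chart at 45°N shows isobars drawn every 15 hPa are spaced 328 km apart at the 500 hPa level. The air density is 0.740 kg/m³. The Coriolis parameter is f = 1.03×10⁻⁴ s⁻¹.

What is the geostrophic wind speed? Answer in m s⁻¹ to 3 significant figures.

60.0 m s⁻¹

Pressure gradient: |∂P/∂n| = 1500 Pa / 328000 m = 4.57×10⁻³ Pa/m
Geostrophic balance (pressure-gradient force = Coriolis force):
V_g = (1/(fρ)) |∂P/∂n| = 4.57×10⁻³ / (1.03×10⁻⁴ × 0.740) = 60.0 m/s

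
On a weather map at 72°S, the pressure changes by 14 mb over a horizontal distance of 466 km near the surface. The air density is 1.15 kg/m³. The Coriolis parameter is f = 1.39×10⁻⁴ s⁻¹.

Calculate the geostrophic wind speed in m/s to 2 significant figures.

19 m/s

Pressure gradient: |∂P/∂n| = 1400 Pa / 466000 m = 3.00×10⁻³ Pa/m
Geostrophic balance (pressure-gradient force = Coriolis force):
V_g = (1/(fρ)) |∂P/∂n| = 3.00×10⁻³ / (1.39×10⁻⁴ × 1.15) = 18.8 m/s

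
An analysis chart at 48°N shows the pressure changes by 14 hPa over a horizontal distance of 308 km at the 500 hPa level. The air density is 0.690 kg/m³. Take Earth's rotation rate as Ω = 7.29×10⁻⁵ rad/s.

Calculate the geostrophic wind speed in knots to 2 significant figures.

120 knots

Coriolis parameter at 48°N:
f = 2Ω sin φ = 2 × 7.29×10⁻⁵ × sin 48° = 1.08×10⁻⁴ s⁻¹
Pressure gradient: |∂P/∂n| = 1400 Pa / 308000 m = 4.55×10⁻³ Pa/m
Geostrophic balance (pressure-gradient force = Coriolis force):
V_g = (1/(fρ)) |∂P/∂n| = 4.55×10⁻³ / (1.08×10⁻⁴ × 0.690) = 60.8 m/s
Converting: 60.8 m/s × 1.944 = 120 knots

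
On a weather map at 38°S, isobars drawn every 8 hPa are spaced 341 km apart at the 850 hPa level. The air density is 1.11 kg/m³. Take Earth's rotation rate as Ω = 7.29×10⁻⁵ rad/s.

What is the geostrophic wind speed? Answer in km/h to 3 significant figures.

Coriolis parameter at 38°S:
f = 2Ω sin φ = 2 × 7.29×10⁻⁵ × sin 38° = 8.98×10⁻⁵ s⁻¹
Pressure gradient: |∂P/∂n| = 800 Pa / 341000 m = 2.35×10⁻³ Pa/m
Geostrophic balance (pressure-gradient force = Coriolis force):
V_g = (1/(fρ)) |∂P/∂n| = 2.35×10⁻³ / (8.98×10⁻⁵ × 1.11) = 23.5 m/s
Converting: 23.5 m/s × 3.6 = 84.8 km/h

84.8 km/h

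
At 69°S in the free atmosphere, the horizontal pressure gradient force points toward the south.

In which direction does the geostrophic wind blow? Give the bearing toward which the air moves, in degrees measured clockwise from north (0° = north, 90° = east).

090°

The pressure-gradient force points toward the south (bearing 180°).
Geostrophic balance: in the Southern Hemisphere the Coriolis force deflects motion to the left, so the geostrophic wind blows 90° to the left of the pressure-gradient force (low pressure on the right).
Rotating 180° by 90° counterclockwise gives 090° — the wind blows toward the east.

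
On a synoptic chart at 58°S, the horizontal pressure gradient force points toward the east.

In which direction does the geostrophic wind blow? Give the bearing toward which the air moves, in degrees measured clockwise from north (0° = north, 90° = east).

The pressure-gradient force points toward the east (bearing 090°).
Geostrophic balance: in the Southern Hemisphere the Coriolis force deflects motion to the left, so the geostrophic wind blows 90° to the left of the pressure-gradient force (low pressure on the right).
Rotating 090° by 90° counterclockwise gives 000° — the wind blows toward the north.

000°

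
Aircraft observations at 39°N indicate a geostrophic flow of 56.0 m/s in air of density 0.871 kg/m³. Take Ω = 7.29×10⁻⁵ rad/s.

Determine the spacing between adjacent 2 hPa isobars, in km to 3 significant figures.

44.7 km

Coriolis parameter at 39°N:
f = 2Ω sin φ = 2 × 7.29×10⁻⁵ × sin 39° = 9.18×10⁻⁵ s⁻¹
Geostrophic balance rearranged: |∂P/∂n| = f ρ V_g
|∂P/∂n| = 9.18×10⁻⁵ × 0.871 × 56.0 = 4.48×10⁻³ Pa/m
Isobar spacing: Δn = ΔP/|∂P/∂n| = 200 Pa / 4.48×10⁻³ Pa/m = 44688 m ≈ 44.7 km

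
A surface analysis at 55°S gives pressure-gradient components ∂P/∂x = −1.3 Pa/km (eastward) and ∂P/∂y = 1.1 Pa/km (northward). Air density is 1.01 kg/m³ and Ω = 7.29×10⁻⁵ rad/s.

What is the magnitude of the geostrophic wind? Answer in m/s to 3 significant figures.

Coriolis parameter at 55°S:
f = 2Ω sin φ = 2 × 7.29×10⁻⁵ × sin 55° = 1.19×10⁻⁴ s⁻¹
In the Southern Hemisphere f is negative: f = −1.19×10⁻⁴ s⁻¹.
Component geostrophic relations (x east, y north):
u_g = −(1/(fρ)) ∂P/∂y,  v_g = (1/(fρ)) ∂P/∂x
u_g = −(1.1×10⁻³)/(−1.19×10⁻⁴ × 1.01) = 9.12 m/s;  v_g = (−1.3×10⁻³)/(−1.19×10⁻⁴ × 1.01) = 10.8 m/s
|V_g| = √(u_g² + v_g²) = 14.1 m/s

14.1 m/s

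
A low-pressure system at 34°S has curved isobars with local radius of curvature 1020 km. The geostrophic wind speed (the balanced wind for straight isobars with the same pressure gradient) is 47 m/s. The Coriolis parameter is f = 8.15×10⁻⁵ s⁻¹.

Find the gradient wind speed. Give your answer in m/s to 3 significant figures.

Around a low, centrifugal force acts outward with Coriolis, so pressure-gradient force balances both:
(1/ρ)|∂P/∂n| = fV + V²/R  →  V² + fR·V − fR·V_g = 0
With fR = 8.15×10⁻⁵ × 1020×10³ m = 83.1 m/s:
V = [−fR + √((fR)² + 4 fR V_g)]/2 = [−83.1 + √(83.1² + 4×83.1×47)]/2 = 33.5 m/s
Subgeostrophic (V < V_g = 47 m/s), as expected around a low.

33.5 m/s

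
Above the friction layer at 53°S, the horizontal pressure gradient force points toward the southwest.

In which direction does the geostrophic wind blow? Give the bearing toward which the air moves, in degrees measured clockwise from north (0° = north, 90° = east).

The pressure-gradient force points toward the southwest (bearing 225°).
Geostrophic balance: in the Southern Hemisphere the Coriolis force deflects motion to the left, so the geostrophic wind blows 90° to the left of the pressure-gradient force (low pressure on the right).
Rotating 225° by 90° counterclockwise gives 135° — the wind blows toward the southeast.

135°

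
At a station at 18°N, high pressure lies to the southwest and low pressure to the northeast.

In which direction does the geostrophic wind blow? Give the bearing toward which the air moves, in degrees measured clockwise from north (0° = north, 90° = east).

The pressure-gradient force points toward the northeast (bearing 045°).
Geostrophic balance: in the Northern Hemisphere the Coriolis force deflects motion to the right, so the geostrophic wind blows 90° to the right of the pressure-gradient force (low pressure on the left).
Rotating 045° by 90° clockwise gives 135° — the wind blows toward the southeast.

135°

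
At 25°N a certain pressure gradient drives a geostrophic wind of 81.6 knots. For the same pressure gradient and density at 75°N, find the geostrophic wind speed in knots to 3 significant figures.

With the same pressure gradient and density, V_g ∝ 1/f ∝ 1/sin φ.
V₂ = V₁ · sin φ₁ / sin φ₂ = 81.6 × sin 25° / sin 75°
V₂ = 81.6 × 0.4226/0.9659 = 35.7 knots

35.7 knots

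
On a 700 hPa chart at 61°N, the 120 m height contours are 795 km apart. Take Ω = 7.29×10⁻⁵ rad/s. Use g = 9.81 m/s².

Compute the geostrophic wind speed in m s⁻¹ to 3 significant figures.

Coriolis parameter at 61°N:
f = 2Ω sin φ = 2 × 7.29×10⁻⁵ × sin 61° = 1.28×10⁻⁴ s⁻¹
Height gradient: |∂Z/∂n| = 120 m / 795000 m = 1.51×10⁻⁴
On a pressure surface, geostrophic balance gives V_g = (g/f)|∂Z/∂n|:
V_g = 9.81 × 1.51×10⁻⁴ / 1.28×10⁻⁴ = 11.6 m/s

11.6 m s⁻¹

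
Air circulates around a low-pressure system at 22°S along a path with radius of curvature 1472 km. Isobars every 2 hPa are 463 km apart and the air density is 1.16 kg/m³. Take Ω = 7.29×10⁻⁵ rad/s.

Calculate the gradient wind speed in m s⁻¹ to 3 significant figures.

Coriolis parameter at 22°S:
f = 2Ω sin φ = 2 × 7.29×10⁻⁵ × sin 22° = 5.46×10⁻⁵ s⁻¹
Pressure gradient: |∂P/∂n| = 200 Pa / 463000 m = 4.32×10⁻⁴ Pa/m
Geostrophic speed: V_g = |∂P/∂n|/(fρ) = 4.32×10⁻⁴/(5.46×10⁻⁵ × 1.16) = 6.82 m/s
Around a low, centrifugal force acts outward with Coriolis, so pressure-gradient force balances both:
(1/ρ)|∂P/∂n| = fV + V²/R  →  V² + fR·V − fR·V_g = 0
With fR = 5.46×10⁻⁵ × 1472×10³ m = 80.4 m/s:
V = [−fR + √((fR)² + 4 fR V_g)]/2 = [−80.4 + √(80.4² + 4×80.4×6.82)]/2 = 6.32 m/s
Subgeostrophic (V < V_g = 6.82 m/s), as expected around a low.

6.32 m s⁻¹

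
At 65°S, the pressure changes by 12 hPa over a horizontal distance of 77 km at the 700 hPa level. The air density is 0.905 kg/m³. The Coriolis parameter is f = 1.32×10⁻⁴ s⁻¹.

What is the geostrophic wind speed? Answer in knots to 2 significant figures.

250 knots

Pressure gradient: |∂P/∂n| = 1200 Pa / 77000 m = 1.56×10⁻² Pa/m
Geostrophic balance (pressure-gradient force = Coriolis force):
V_g = (1/(fρ)) |∂P/∂n| = 1.56×10⁻² / (1.32×10⁻⁴ × 0.905) = 130 m/s
Converting: 130 m/s × 1.944 = 250 knots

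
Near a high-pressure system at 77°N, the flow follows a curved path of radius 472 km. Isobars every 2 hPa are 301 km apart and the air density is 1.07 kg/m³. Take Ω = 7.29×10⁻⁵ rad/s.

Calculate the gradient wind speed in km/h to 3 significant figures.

16.9 km/h

Coriolis parameter at 77°N:
f = 2Ω sin φ = 2 × 7.29×10⁻⁵ × sin 77° = 1.42×10⁻⁴ s⁻¹
Pressure gradient: |∂P/∂n| = 200 Pa / 301000 m = 6.64×10⁻⁴ Pa/m
Geostrophic speed: V_g = |∂P/∂n|/(fρ) = 6.64×10⁻⁴/(1.42×10⁻⁴ × 1.07) = 4.37 m/s
Around a high, pressure-gradient force acts outward with centrifugal, so Coriolis balances both:
fV = (1/ρ)|∂P/∂n| + V²/R  →  V² − fR·V + fR·V_g = 0
With fR = 1.42×10⁻⁴ × 472×10³ m = 67.1 m/s:
V = [fR − √((fR)² − 4 fR V_g)]/2 = [67.1 − √(67.1² − 4×67.1×4.37)]/2 = 4.7 m/s
Supergeostrophic (V > V_g = 4.37 m/s), as expected around a high.
Converting: 4.7 m/s × 3.6 = 16.9 km/h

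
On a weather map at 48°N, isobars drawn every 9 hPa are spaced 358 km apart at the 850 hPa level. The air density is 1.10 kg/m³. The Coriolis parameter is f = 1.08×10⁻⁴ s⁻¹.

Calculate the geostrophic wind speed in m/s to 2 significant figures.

Pressure gradient: |∂P/∂n| = 900 Pa / 358000 m = 2.51×10⁻³ Pa/m
Geostrophic balance (pressure-gradient force = Coriolis force):
V_g = (1/(fρ)) |∂P/∂n| = 2.51×10⁻³ / (1.08×10⁻⁴ × 1.10) = 21.2 m/s

21 m/s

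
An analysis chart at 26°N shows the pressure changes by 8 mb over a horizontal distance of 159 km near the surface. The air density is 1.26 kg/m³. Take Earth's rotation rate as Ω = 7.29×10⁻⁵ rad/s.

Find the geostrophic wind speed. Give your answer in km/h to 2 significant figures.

220 km/h

Coriolis parameter at 26°N:
f = 2Ω sin φ = 2 × 7.29×10⁻⁵ × sin 26° = 6.39×10⁻⁵ s⁻¹
Pressure gradient: |∂P/∂n| = 800 Pa / 159000 m = 5.03×10⁻³ Pa/m
Geostrophic balance (pressure-gradient force = Coriolis force):
V_g = (1/(fρ)) |∂P/∂n| = 5.03×10⁻³ / (6.39×10⁻⁵ × 1.26) = 62.5 m/s
Converting: 62.5 m/s × 3.6 = 220 km/h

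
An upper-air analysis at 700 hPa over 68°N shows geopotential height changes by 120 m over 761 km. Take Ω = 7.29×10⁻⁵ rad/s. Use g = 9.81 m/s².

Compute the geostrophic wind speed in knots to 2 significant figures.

22 knots

Coriolis parameter at 68°N:
f = 2Ω sin φ = 2 × 7.29×10⁻⁵ × sin 68° = 1.35×10⁻⁴ s⁻¹
Height gradient: |∂Z/∂n| = 120 m / 761000 m = 1.58×10⁻⁴
On a pressure surface, geostrophic balance gives V_g = (g/f)|∂Z/∂n|:
V_g = 9.81 × 1.58×10⁻⁴ / 1.35×10⁻⁴ = 11.4 m/s
Converting: 11.4 m/s × 1.944 = 22 knots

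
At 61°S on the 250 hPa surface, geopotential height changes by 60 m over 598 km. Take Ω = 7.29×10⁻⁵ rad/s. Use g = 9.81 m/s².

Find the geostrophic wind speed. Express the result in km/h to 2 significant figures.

28 km/h

Coriolis parameter at 61°S:
f = 2Ω sin φ = 2 × 7.29×10⁻⁵ × sin 61° = 1.28×10⁻⁴ s⁻¹
Height gradient: |∂Z/∂n| = 60 m / 598000 m = 1.00×10⁻⁴
On a pressure surface, geostrophic balance gives V_g = (g/f)|∂Z/∂n|:
V_g = 9.81 × 1.00×10⁻⁴ / 1.28×10⁻⁴ = 7.72 m/s
Converting: 7.72 m/s × 3.6 = 28 km/h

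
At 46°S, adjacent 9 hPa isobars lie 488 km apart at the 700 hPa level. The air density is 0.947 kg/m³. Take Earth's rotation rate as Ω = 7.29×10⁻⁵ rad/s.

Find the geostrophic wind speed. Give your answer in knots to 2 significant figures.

Coriolis parameter at 46°S:
f = 2Ω sin φ = 2 × 7.29×10⁻⁵ × sin 46° = 1.05×10⁻⁴ s⁻¹
Pressure gradient: |∂P/∂n| = 900 Pa / 488000 m = 1.84×10⁻³ Pa/m
Geostrophic balance (pressure-gradient force = Coriolis force):
V_g = (1/(fρ)) |∂P/∂n| = 1.84×10⁻³ / (1.05×10⁻⁴ × 0.947) = 18.6 m/s
Converting: 18.6 m/s × 1.944 = 36 knots

36 knots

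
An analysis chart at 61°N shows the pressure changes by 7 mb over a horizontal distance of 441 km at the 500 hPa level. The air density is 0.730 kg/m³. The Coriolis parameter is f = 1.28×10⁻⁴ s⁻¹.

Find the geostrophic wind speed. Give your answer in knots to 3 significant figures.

Pressure gradient: |∂P/∂n| = 700 Pa / 441000 m = 1.59×10⁻³ Pa/m
Geostrophic balance (pressure-gradient force = Coriolis force):
V_g = (1/(fρ)) |∂P/∂n| = 1.59×10⁻³ / (1.28×10⁻⁴ × 0.730) = 17.0 m/s
Converting: 17.0 m/s × 1.944 = 33.0 knots

33.0 knots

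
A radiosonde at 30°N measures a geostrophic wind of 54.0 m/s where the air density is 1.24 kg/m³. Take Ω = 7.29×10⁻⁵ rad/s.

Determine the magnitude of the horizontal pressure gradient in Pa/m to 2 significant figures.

Coriolis parameter at 30°N:
f = 2Ω sin φ = 2 × 7.29×10⁻⁵ × sin 30° = 7.29×10⁻⁵ s⁻¹
Geostrophic balance rearranged: |∂P/∂n| = f ρ V_g
|∂P/∂n| = 7.29×10⁻⁵ × 1.24 × 54.0 = 4.88×10⁻³ Pa/m

4.9×10⁻³ Pa/m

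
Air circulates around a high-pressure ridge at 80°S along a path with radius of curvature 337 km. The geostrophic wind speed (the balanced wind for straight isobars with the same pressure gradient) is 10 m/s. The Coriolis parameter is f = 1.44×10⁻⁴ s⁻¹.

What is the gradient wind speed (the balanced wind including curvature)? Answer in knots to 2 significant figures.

Around a high, pressure-gradient force acts outward with centrifugal, so Coriolis balances both:
fV = (1/ρ)|∂P/∂n| + V²/R  →  V² − fR·V + fR·V_g = 0
With fR = 1.44×10⁻⁴ × 337×10³ m = 48.5 m/s:
V = [fR − √((fR)² − 4 fR V_g)]/2 = [48.5 − √(48.5² − 4×48.5×10)]/2 = 14.1 m/s
Supergeostrophic (V > V_g = 10 m/s), as expected around a high.
Converting: 14.1 m/s × 1.944 = 27 knots

27 knots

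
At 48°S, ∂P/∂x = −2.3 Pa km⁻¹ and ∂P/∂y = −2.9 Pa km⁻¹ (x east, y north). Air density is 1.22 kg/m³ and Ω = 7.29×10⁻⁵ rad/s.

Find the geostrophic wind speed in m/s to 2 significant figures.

28 m/s

Coriolis parameter at 48°S:
f = 2Ω sin φ = 2 × 7.29×10⁻⁵ × sin 48° = 1.08×10⁻⁴ s⁻¹
In the Southern Hemisphere f is negative: f = −1.08×10⁻⁴ s⁻¹.
Component geostrophic relations (x east, y north):
u_g = −(1/(fρ)) ∂P/∂y,  v_g = (1/(fρ)) ∂P/∂x
u_g = −(−2.9×10⁻³)/(−1.08×10⁻⁴ × 1.22) = −21.9 m/s;  v_g = (−2.3×10⁻³)/(−1.08×10⁻⁴ × 1.22) = 17.4 m/s
|V_g| = √(u_g² + v_g²) = 28.0 m/s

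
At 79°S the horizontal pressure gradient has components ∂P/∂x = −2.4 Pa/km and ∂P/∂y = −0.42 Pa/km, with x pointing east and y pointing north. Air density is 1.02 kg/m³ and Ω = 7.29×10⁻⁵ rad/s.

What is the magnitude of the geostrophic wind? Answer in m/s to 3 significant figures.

16.7 m/s

Coriolis parameter at 79°S:
f = 2Ω sin φ = 2 × 7.29×10⁻⁵ × sin 79° = 1.43×10⁻⁴ s⁻¹
In the Southern Hemisphere f is negative: f = −1.43×10⁻⁴ s⁻¹.
Component geostrophic relations (x east, y north):
u_g = −(1/(fρ)) ∂P/∂y,  v_g = (1/(fρ)) ∂P/∂x
u_g = −(−0.42×10⁻³)/(−1.43×10⁻⁴ × 1.02) = −2.88 m/s;  v_g = (−2.4×10⁻³)/(−1.43×10⁻⁴ × 1.02) = 16.4 m/s
|V_g| = √(u_g² + v_g²) = 16.7 m/s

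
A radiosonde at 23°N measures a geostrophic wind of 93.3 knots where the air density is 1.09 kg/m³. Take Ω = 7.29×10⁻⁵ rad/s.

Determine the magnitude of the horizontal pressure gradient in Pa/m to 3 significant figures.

2.98×10⁻³ Pa/m

Coriolis parameter at 23°N:
f = 2Ω sin φ = 2 × 7.29×10⁻⁵ × sin 23° = 5.70×10⁻⁵ s⁻¹
Wind speed in SI: 93.3 knots = 48.0 m/s
Geostrophic balance rearranged: |∂P/∂n| = f ρ V_g
|∂P/∂n| = 5.70×10⁻⁵ × 1.09 × 48.0 = 2.98×10⁻³ Pa/m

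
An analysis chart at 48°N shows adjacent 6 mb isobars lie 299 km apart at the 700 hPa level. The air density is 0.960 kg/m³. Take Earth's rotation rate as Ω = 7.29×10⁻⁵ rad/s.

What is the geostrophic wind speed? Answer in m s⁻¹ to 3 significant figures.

Coriolis parameter at 48°N:
f = 2Ω sin φ = 2 × 7.29×10⁻⁵ × sin 48° = 1.08×10⁻⁴ s⁻¹
Pressure gradient: |∂P/∂n| = 600 Pa / 299000 m = 2.01×10⁻³ Pa/m
Geostrophic balance (pressure-gradient force = Coriolis force):
V_g = (1/(fρ)) |∂P/∂n| = 2.01×10⁻³ / (1.08×10⁻⁴ × 0.960) = 19.3 m/s

19.3 m s⁻¹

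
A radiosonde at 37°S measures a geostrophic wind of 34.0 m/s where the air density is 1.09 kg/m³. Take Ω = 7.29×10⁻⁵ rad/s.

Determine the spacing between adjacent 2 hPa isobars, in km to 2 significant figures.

Coriolis parameter at 37°S:
f = 2Ω sin φ = 2 × 7.29×10⁻⁵ × sin 37° = 8.77×10⁻⁵ s⁻¹
Geostrophic balance rearranged: |∂P/∂n| = f ρ V_g
|∂P/∂n| = 8.77×10⁻⁵ × 1.09 × 34.0 = 3.25×10⁻³ Pa/m
Isobar spacing: Δn = ΔP/|∂P/∂n| = 200 Pa / 3.25×10⁻³ Pa/m = 61504 m ≈ 62 km

62 km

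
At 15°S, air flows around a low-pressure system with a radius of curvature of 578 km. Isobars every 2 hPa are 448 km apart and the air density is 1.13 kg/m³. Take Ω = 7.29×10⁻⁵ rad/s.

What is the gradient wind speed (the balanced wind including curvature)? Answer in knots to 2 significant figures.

Coriolis parameter at 15°S:
f = 2Ω sin φ = 2 × 7.29×10⁻⁵ × sin 15° = 3.77×10⁻⁵ s⁻¹
Pressure gradient: |∂P/∂n| = 200 Pa / 448000 m = 4.46×10⁻⁴ Pa/m
Geostrophic speed: V_g = |∂P/∂n|/(fρ) = 4.46×10⁻⁴/(3.77×10⁻⁵ × 1.13) = 10.5 m/s
Around a low, centrifugal force acts outward with Coriolis, so pressure-gradient force balances both:
(1/ρ)|∂P/∂n| = fV + V²/R  →  V² + fR·V − fR·V_g = 0
With fR = 3.77×10⁻⁵ × 578×10³ m = 21.8 m/s:
V = [−fR + √((fR)² + 4 fR V_g)]/2 = [−21.8 + √(21.8² + 4×21.8×10.5)]/2 = 7.73 m/s
Subgeostrophic (V < V_g = 10.5 m/s), as expected around a low.
Converting: 7.73 m/s × 1.944 = 15 knots

15 knots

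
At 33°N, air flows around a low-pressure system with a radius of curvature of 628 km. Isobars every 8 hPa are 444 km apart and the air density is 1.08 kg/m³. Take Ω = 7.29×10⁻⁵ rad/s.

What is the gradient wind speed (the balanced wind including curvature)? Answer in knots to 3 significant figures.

Coriolis parameter at 33°N:
f = 2Ω sin φ = 2 × 7.29×10⁻⁵ × sin 33° = 7.94×10⁻⁵ s⁻¹
Pressure gradient: |∂P/∂n| = 800 Pa / 444000 m = 1.80×10⁻³ Pa/m
Geostrophic speed: V_g = |∂P/∂n|/(fρ) = 1.80×10⁻³/(7.94×10⁻⁵ × 1.08) = 21.0 m/s
Around a low, centrifugal force acts outward with Coriolis, so pressure-gradient force balances both:
(1/ρ)|∂P/∂n| = fV + V²/R  →  V² + fR·V − fR·V_g = 0
With fR = 7.94×10⁻⁵ × 628×10³ m = 49.9 m/s:
V = [−fR + √((fR)² + 4 fR V_g)]/2 = [−49.9 + √(49.9² + 4×49.9×21)]/2 = 15.9 m/s
Subgeostrophic (V < V_g = 21 m/s), as expected around a low.
Converting: 15.9 m/s × 1.944 = 31.0 knots

31.0 knots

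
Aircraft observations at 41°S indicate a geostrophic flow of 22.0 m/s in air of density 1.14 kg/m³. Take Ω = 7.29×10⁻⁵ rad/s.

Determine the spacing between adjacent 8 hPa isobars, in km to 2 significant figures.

330 km

Coriolis parameter at 41°S:
f = 2Ω sin φ = 2 × 7.29×10⁻⁵ × sin 41° = 9.57×10⁻⁵ s⁻¹
Geostrophic balance rearranged: |∂P/∂n| = f ρ V_g
|∂P/∂n| = 9.57×10⁻⁵ × 1.14 × 22.0 = 2.40×10⁻³ Pa/m
Isobar spacing: Δn = ΔP/|∂P/∂n| = 800 Pa / 2.40×10⁻³ Pa/m = 333474 m ≈ 330 km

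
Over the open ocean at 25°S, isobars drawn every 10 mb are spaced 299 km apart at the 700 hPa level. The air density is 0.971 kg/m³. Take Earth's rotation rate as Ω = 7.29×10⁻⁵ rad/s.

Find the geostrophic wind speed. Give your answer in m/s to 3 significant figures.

55.9 m/s

Coriolis parameter at 25°S:
f = 2Ω sin φ = 2 × 7.29×10⁻⁵ × sin 25° = 6.16×10⁻⁵ s⁻¹
Pressure gradient: |∂P/∂n| = 1000 Pa / 299000 m = 3.34×10⁻³ Pa/m
Geostrophic balance (pressure-gradient force = Coriolis force):
V_g = (1/(fρ)) |∂P/∂n| = 3.34×10⁻³ / (6.16×10⁻⁵ × 0.971) = 55.9 m/s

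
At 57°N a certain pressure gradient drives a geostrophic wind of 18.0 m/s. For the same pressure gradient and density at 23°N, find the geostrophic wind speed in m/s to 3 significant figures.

38.6 m/s

With the same pressure gradient and density, V_g ∝ 1/f ∝ 1/sin φ.
V₂ = V₁ · sin φ₁ / sin φ₂ = 18.0 × sin 57° / sin 23°
V₂ = 18.0 × 0.8387/0.3907 = 38.6 m/s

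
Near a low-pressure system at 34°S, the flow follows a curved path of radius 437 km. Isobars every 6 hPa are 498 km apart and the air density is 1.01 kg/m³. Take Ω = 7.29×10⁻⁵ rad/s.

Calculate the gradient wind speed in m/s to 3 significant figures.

Coriolis parameter at 34°S:
f = 2Ω sin φ = 2 × 7.29×10⁻⁵ × sin 34° = 8.15×10⁻⁵ s⁻¹
Pressure gradient: |∂P/∂n| = 600 Pa / 498000 m = 1.20×10⁻³ Pa/m
Geostrophic speed: V_g = |∂P/∂n|/(fρ) = 1.20×10⁻³/(8.15×10⁻⁵ × 1.01) = 14.6 m/s
Around a low, centrifugal force acts outward with Coriolis, so pressure-gradient force balances both:
(1/ρ)|∂P/∂n| = fV + V²/R  →  V² + fR·V − fR·V_g = 0
With fR = 8.15×10⁻⁵ × 437×10³ m = 35.6 m/s:
V = [−fR + √((fR)² + 4 fR V_g)]/2 = [−35.6 + √(35.6² + 4×35.6×14.6)]/2 = 11.1 m/s
Subgeostrophic (V < V_g = 14.6 m/s), as expected around a low.

11.1 m/s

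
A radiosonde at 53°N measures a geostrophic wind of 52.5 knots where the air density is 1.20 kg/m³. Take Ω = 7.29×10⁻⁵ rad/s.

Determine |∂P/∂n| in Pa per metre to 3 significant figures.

Coriolis parameter at 53°N:
f = 2Ω sin φ = 2 × 7.29×10⁻⁵ × sin 53° = 1.16×10⁻⁴ s⁻¹
Wind speed in SI: 52.5 knots = 27.0 m/s
Geostrophic balance rearranged: |∂P/∂n| = f ρ V_g
|∂P/∂n| = 1.16×10⁻⁴ × 1.20 × 27.0 = 3.77×10⁻³ Pa/m

3.77×10⁻³ Pa/m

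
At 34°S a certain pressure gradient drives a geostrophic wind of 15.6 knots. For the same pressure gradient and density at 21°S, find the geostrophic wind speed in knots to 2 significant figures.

24 knots

With the same pressure gradient and density, V_g ∝ 1/f ∝ 1/sin φ.
V₂ = V₁ · sin φ₁ / sin φ₂ = 15.6 × sin 34° / sin 21°
V₂ = 15.6 × 0.5592/0.3584 = 24 knots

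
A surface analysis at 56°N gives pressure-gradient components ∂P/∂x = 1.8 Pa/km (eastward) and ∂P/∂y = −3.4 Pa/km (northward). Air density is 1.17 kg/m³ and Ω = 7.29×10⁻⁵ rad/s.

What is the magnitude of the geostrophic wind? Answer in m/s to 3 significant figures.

Coriolis parameter at 56°N:
f = 2Ω sin φ = 2 × 7.29×10⁻⁵ × sin 56° = 1.21×10⁻⁴ s⁻¹
Component geostrophic relations (x east, y north):
u_g = −(1/(fρ)) ∂P/∂y,  v_g = (1/(fρ)) ∂P/∂x
u_g = −(−3.4×10⁻³)/(1.21×10⁻⁴ × 1.17) = 24.0 m/s;  v_g = (1.8×10⁻³)/(1.21×10⁻⁴ × 1.17) = 12.7 m/s
|V_g| = √(u_g² + v_g²) = 27.2 m/s

27.2 m/s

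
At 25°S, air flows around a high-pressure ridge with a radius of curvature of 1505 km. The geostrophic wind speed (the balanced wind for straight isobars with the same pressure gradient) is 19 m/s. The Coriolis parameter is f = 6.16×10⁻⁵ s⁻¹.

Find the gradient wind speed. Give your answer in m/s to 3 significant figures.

26.7 m/s

Around a high, pressure-gradient force acts outward with centrifugal, so Coriolis balances both:
fV = (1/ρ)|∂P/∂n| + V²/R  →  V² − fR·V + fR·V_g = 0
With fR = 6.16×10⁻⁵ × 1505×10³ m = 92.7 m/s:
V = [fR − √((fR)² − 4 fR V_g)]/2 = [92.7 − √(92.7² − 4×92.7×19)]/2 = 26.7 m/s
Supergeostrophic (V > V_g = 19 m/s), as expected around a high.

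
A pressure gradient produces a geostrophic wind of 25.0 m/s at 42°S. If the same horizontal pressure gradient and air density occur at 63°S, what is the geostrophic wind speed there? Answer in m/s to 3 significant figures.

18.8 m/s

With the same pressure gradient and density, V_g ∝ 1/f ∝ 1/sin φ.
V₂ = V₁ · sin φ₁ / sin φ₂ = 25.0 × sin 42° / sin 63°
V₂ = 25.0 × 0.6691/0.8910 = 18.8 m/s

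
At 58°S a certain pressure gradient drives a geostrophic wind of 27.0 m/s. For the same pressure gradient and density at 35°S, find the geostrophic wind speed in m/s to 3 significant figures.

39.9 m/s

With the same pressure gradient and density, V_g ∝ 1/f ∝ 1/sin φ.
V₂ = V₁ · sin φ₁ / sin φ₂ = 27.0 × sin 58° / sin 35°
V₂ = 27.0 × 0.8480/0.5736 = 39.9 m/s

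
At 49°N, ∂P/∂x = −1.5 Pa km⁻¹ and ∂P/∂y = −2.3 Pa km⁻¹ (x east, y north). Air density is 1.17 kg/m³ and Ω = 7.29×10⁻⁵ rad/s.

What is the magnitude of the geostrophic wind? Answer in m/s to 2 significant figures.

21 m/s

Coriolis parameter at 49°N:
f = 2Ω sin φ = 2 × 7.29×10⁻⁵ × sin 49° = 1.10×10⁻⁴ s⁻¹
Component geostrophic relations (x east, y north):
u_g = −(1/(fρ)) ∂P/∂y,  v_g = (1/(fρ)) ∂P/∂x
u_g = −(−2.3×10⁻³)/(1.10×10⁻⁴ × 1.17) = 17.9 m/s;  v_g = (−1.5×10⁻³)/(1.10×10⁻⁴ × 1.17) = −11.7 m/s
|V_g| = √(u_g² + v_g²) = 21.3 m/s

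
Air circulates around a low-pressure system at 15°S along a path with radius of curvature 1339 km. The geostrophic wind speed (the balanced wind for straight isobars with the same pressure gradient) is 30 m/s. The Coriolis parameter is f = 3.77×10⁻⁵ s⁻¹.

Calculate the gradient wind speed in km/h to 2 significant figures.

Around a low, centrifugal force acts outward with Coriolis, so pressure-gradient force balances both:
(1/ρ)|∂P/∂n| = fV + V²/R  →  V² + fR·V − fR·V_g = 0
With fR = 3.77×10⁻⁵ × 1339×10³ m = 50.5 m/s:
V = [−fR + √((fR)² + 4 fR V_g)]/2 = [−50.5 + √(50.5² + 4×50.5×30)]/2 = 21.1 m/s
Subgeostrophic (V < V_g = 30 m/s), as expected around a low.
Converting: 21.1 m/s × 3.6 = 76 km/h

76 km/h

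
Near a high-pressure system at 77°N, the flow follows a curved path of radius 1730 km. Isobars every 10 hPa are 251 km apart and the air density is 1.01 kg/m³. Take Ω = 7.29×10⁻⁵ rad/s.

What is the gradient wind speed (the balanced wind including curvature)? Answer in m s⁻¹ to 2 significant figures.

Coriolis parameter at 77°N:
f = 2Ω sin φ = 2 × 7.29×10⁻⁵ × sin 77° = 1.42×10⁻⁴ s⁻¹
Pressure gradient: |∂P/∂n| = 1000 Pa / 251000 m = 3.98×10⁻³ Pa/m
Geostrophic speed: V_g = |∂P/∂n|/(fρ) = 3.98×10⁻³/(1.42×10⁻⁴ × 1.01) = 27.8 m/s
Around a high, pressure-gradient force acts outward with centrifugal, so Coriolis balances both:
fV = (1/ρ)|∂P/∂n| + V²/R  →  V² − fR·V + fR·V_g = 0
With fR = 1.42×10⁻⁴ × 1730×10³ m = 246 m/s:
V = [fR − √((fR)² − 4 fR V_g)]/2 = [246 − √(246² − 4×246×27.8)]/2 = 31.9 m/s
Supergeostrophic (V > V_g = 27.8 m/s), as expected around a high.

32 m s⁻¹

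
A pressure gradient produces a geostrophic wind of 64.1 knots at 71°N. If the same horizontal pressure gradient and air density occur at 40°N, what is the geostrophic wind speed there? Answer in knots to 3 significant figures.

With the same pressure gradient and density, V_g ∝ 1/f ∝ 1/sin φ.
V₂ = V₁ · sin φ₁ / sin φ₂ = 64.1 × sin 71° / sin 40°
V₂ = 64.1 × 0.9455/0.6428 = 94.3 knots

94.3 knots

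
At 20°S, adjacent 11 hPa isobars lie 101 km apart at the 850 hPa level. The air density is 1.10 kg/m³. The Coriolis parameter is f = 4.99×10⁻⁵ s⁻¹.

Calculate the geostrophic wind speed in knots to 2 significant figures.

Pressure gradient: |∂P/∂n| = 1100 Pa / 101000 m = 1.09×10⁻² Pa/m
Geostrophic balance (pressure-gradient force = Coriolis force):
V_g = (1/(fρ)) |∂P/∂n| = 1.09×10⁻² / (4.99×10⁻⁵ × 1.10) = 198 m/s
Converting: 198 m/s × 1.944 = 390 knots

390 knots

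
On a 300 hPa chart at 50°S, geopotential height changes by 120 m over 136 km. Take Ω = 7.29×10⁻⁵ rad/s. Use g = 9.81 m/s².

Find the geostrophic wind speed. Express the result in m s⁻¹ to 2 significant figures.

Coriolis parameter at 50°S:
f = 2Ω sin φ = 2 × 7.29×10⁻⁵ × sin 50° = 1.12×10⁻⁴ s⁻¹
Height gradient: |∂Z/∂n| = 120 m / 136000 m = 8.82×10⁻⁴
On a pressure surface, geostrophic balance gives V_g = (g/f)|∂Z/∂n|:
V_g = 9.81 × 8.82×10⁻⁴ / 1.12×10⁻⁴ = 77.5 m/s

77 m s⁻¹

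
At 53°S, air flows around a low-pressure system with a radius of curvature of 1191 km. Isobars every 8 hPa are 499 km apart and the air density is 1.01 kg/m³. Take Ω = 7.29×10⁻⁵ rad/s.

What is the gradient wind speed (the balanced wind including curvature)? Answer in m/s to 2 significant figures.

13 m/s

Coriolis parameter at 53°S:
f = 2Ω sin φ = 2 × 7.29×10⁻⁵ × sin 53° = 1.16×10⁻⁴ s⁻¹
Pressure gradient: |∂P/∂n| = 800 Pa / 499000 m = 1.60×10⁻³ Pa/m
Geostrophic speed: V_g = |∂P/∂n|/(fρ) = 1.60×10⁻³/(1.16×10⁻⁴ × 1.01) = 13.6 m/s
Around a low, centrifugal force acts outward with Coriolis, so pressure-gradient force balances both:
(1/ρ)|∂P/∂n| = fV + V²/R  →  V² + fR·V − fR·V_g = 0
With fR = 1.16×10⁻⁴ × 1191×10³ m = 139 m/s:
V = [−fR + √((fR)² + 4 fR V_g)]/2 = [−139 + √(139² + 4×139×13.6)]/2 = 12.5 m/s
Subgeostrophic (V < V_g = 13.6 m/s), as expected around a low.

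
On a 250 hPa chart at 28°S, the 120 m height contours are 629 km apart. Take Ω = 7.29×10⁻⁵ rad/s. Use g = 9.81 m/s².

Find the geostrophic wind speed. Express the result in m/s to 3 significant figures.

27.3 m/s

Coriolis parameter at 28°S:
f = 2Ω sin φ = 2 × 7.29×10⁻⁵ × sin 28° = 6.84×10⁻⁵ s⁻¹
Height gradient: |∂Z/∂n| = 120 m / 629000 m = 1.91×10⁻⁴
On a pressure surface, geostrophic balance gives V_g = (g/f)|∂Z/∂n|:
V_g = 9.81 × 1.91×10⁻⁴ / 6.84×10⁻⁵ = 27.3 m/s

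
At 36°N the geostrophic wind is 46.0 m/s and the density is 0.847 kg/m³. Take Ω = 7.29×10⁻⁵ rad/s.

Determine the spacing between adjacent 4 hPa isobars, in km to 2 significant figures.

Coriolis parameter at 36°N:
f = 2Ω sin φ = 2 × 7.29×10⁻⁵ × sin 36° = 8.57×10⁻⁵ s⁻¹
Geostrophic balance rearranged: |∂P/∂n| = f ρ V_g
|∂P/∂n| = 8.57×10⁻⁵ × 0.847 × 46.0 = 3.34×10⁻³ Pa/m
Isobar spacing: Δn = ΔP/|∂P/∂n| = 400 Pa / 3.34×10⁻³ Pa/m = 119796 m ≈ 120 km

120 km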